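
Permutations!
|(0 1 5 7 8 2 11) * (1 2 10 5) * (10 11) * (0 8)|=10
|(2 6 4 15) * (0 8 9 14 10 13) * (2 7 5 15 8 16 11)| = 33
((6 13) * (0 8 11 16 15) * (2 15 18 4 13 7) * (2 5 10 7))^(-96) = (0 18 2 11 13)(4 15 16 6 8)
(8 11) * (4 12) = [0, 1, 2, 3, 12, 5, 6, 7, 11, 9, 10, 8, 4] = (4 12)(8 11)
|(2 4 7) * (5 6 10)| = |(2 4 7)(5 6 10)| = 3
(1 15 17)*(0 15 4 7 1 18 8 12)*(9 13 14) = [15, 4, 2, 3, 7, 5, 6, 1, 12, 13, 10, 11, 0, 14, 9, 17, 16, 18, 8] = (0 15 17 18 8 12)(1 4 7)(9 13 14)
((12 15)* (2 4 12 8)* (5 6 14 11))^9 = ((2 4 12 15 8)(5 6 14 11))^9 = (2 8 15 12 4)(5 6 14 11)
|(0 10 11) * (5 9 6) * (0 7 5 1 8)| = 9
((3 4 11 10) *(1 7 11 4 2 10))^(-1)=(1 11 7)(2 3 10)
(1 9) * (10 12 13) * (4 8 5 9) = (1 4 8 5 9)(10 12 13) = [0, 4, 2, 3, 8, 9, 6, 7, 5, 1, 12, 11, 13, 10]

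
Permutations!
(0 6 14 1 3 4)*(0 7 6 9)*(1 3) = (0 9)(3 4 7 6 14) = [9, 1, 2, 4, 7, 5, 14, 6, 8, 0, 10, 11, 12, 13, 3]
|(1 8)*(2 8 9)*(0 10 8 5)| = 7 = |(0 10 8 1 9 2 5)|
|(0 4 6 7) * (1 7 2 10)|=|(0 4 6 2 10 1 7)|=7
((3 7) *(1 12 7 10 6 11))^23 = (1 7 10 11 12 3 6)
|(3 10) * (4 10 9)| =4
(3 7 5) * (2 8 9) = [0, 1, 8, 7, 4, 3, 6, 5, 9, 2] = (2 8 9)(3 7 5)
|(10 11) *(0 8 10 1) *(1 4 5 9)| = 8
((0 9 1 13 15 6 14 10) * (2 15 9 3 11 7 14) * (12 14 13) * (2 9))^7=(0 6 3 9 11 1 7 12 13 14 2 10 15)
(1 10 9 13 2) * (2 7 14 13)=(1 10 9 2)(7 14 13)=[0, 10, 1, 3, 4, 5, 6, 14, 8, 2, 9, 11, 12, 7, 13]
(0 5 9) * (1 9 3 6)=(0 5 3 6 1 9)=[5, 9, 2, 6, 4, 3, 1, 7, 8, 0]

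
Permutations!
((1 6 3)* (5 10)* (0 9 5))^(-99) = ((0 9 5 10)(1 6 3))^(-99) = (0 9 5 10)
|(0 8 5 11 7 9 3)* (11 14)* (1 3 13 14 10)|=30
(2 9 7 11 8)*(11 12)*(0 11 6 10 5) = (0 11 8 2 9 7 12 6 10 5) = [11, 1, 9, 3, 4, 0, 10, 12, 2, 7, 5, 8, 6]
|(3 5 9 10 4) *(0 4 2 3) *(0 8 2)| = |(0 4 8 2 3 5 9 10)| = 8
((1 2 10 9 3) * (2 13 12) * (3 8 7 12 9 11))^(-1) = (1 3 11 10 2 12 7 8 9 13)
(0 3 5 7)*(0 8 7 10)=[3, 1, 2, 5, 4, 10, 6, 8, 7, 9, 0]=(0 3 5 10)(7 8)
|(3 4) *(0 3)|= |(0 3 4)|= 3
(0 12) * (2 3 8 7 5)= (0 12)(2 3 8 7 5)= [12, 1, 3, 8, 4, 2, 6, 5, 7, 9, 10, 11, 0]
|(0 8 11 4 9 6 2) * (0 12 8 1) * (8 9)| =12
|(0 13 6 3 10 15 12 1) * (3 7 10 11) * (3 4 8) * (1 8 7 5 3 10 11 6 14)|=12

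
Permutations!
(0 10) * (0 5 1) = (0 10 5 1) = [10, 0, 2, 3, 4, 1, 6, 7, 8, 9, 5]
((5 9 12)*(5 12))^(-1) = ((12)(5 9))^(-1) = (12)(5 9)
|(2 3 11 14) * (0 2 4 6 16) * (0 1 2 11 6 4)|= |(0 11 14)(1 2 3 6 16)|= 15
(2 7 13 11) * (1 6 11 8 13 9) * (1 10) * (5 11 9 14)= [0, 6, 7, 3, 4, 11, 9, 14, 13, 10, 1, 2, 12, 8, 5]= (1 6 9 10)(2 7 14 5 11)(8 13)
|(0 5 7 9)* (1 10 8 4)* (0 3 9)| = |(0 5 7)(1 10 8 4)(3 9)| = 12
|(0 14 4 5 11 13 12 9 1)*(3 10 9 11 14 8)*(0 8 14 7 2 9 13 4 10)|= 14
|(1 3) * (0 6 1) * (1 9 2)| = |(0 6 9 2 1 3)| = 6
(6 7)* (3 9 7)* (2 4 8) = (2 4 8)(3 9 7 6) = [0, 1, 4, 9, 8, 5, 3, 6, 2, 7]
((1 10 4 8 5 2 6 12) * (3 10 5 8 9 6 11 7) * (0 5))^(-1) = (0 1 12 6 9 4 10 3 7 11 2 5)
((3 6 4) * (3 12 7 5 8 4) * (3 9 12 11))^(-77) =((3 6 9 12 7 5 8 4 11))^(-77) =(3 7 11 12 4 9 8 6 5)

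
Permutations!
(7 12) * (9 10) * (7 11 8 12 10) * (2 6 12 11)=(2 6 12)(7 10 9)(8 11)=[0, 1, 6, 3, 4, 5, 12, 10, 11, 7, 9, 8, 2]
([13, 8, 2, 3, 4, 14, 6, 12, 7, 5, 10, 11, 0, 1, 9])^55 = (0 13 1 8 7 12)(5 14 9)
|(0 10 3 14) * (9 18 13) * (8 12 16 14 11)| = 24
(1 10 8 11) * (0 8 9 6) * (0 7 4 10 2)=(0 8 11 1 2)(4 10 9 6 7)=[8, 2, 0, 3, 10, 5, 7, 4, 11, 6, 9, 1]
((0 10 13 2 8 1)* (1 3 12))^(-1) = ((0 10 13 2 8 3 12 1))^(-1) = (0 1 12 3 8 2 13 10)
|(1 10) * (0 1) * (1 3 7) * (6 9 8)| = 15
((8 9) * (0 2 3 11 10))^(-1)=(0 10 11 3 2)(8 9)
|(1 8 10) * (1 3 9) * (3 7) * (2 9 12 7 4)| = 6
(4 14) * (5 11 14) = [0, 1, 2, 3, 5, 11, 6, 7, 8, 9, 10, 14, 12, 13, 4] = (4 5 11 14)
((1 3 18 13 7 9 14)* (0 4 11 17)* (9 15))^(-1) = (0 17 11 4)(1 14 9 15 7 13 18 3)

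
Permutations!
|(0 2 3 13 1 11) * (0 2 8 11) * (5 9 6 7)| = |(0 8 11 2 3 13 1)(5 9 6 7)| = 28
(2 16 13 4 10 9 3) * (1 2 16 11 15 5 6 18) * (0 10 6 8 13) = [10, 2, 11, 16, 6, 8, 18, 7, 13, 3, 9, 15, 12, 4, 14, 5, 0, 17, 1] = (0 10 9 3 16)(1 2 11 15 5 8 13 4 6 18)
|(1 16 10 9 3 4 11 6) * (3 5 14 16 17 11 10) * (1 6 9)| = 10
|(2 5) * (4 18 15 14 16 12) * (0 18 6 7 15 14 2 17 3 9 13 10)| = |(0 18 14 16 12 4 6 7 15 2 5 17 3 9 13 10)| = 16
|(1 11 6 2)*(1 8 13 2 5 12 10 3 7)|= 24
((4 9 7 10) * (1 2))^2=((1 2)(4 9 7 10))^2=(4 7)(9 10)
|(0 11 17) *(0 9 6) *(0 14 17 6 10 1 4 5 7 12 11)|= |(1 4 5 7 12 11 6 14 17 9 10)|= 11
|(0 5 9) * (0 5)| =2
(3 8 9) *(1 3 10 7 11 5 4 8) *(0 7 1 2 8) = [7, 3, 8, 2, 0, 4, 6, 11, 9, 10, 1, 5] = (0 7 11 5 4)(1 3 2 8 9 10)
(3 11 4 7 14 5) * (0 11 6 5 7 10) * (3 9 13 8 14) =(0 11 4 10)(3 6 5 9 13 8 14 7) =[11, 1, 2, 6, 10, 9, 5, 3, 14, 13, 0, 4, 12, 8, 7]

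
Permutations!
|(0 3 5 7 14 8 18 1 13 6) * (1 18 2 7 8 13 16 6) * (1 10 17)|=|(18)(0 3 5 8 2 7 14 13 10 17 1 16 6)|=13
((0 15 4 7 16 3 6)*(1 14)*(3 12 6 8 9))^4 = ((0 15 4 7 16 12 6)(1 14)(3 8 9))^4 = (0 16 15 12 4 6 7)(3 8 9)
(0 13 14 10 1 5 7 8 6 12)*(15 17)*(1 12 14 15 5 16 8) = (0 13 15 17 5 7 1 16 8 6 14 10 12) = [13, 16, 2, 3, 4, 7, 14, 1, 6, 9, 12, 11, 0, 15, 10, 17, 8, 5]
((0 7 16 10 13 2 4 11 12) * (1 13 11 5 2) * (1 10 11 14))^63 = (0 11 7 12 16)(1 14 10 13)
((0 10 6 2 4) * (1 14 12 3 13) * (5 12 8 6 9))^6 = ((0 10 9 5 12 3 13 1 14 8 6 2 4))^6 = (0 13 4 3 2 12 6 5 8 9 14 10 1)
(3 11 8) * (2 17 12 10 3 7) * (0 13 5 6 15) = (0 13 5 6 15)(2 17 12 10 3 11 8 7) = [13, 1, 17, 11, 4, 6, 15, 2, 7, 9, 3, 8, 10, 5, 14, 0, 16, 12]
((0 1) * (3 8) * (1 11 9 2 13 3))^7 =((0 11 9 2 13 3 8 1))^7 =(0 1 8 3 13 2 9 11)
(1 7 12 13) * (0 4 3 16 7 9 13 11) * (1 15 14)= (0 4 3 16 7 12 11)(1 9 13 15 14)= [4, 9, 2, 16, 3, 5, 6, 12, 8, 13, 10, 0, 11, 15, 1, 14, 7]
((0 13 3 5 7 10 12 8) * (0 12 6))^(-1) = (0 6 10 7 5 3 13)(8 12)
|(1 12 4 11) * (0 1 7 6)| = 7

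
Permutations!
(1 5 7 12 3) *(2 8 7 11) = (1 5 11 2 8 7 12 3) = [0, 5, 8, 1, 4, 11, 6, 12, 7, 9, 10, 2, 3]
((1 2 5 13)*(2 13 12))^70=(13)(2 5 12)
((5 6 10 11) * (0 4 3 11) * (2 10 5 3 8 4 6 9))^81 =(0 9)(2 6)(3 11)(4 8)(5 10)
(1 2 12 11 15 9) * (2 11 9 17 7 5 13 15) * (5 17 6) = (1 11 2 12 9)(5 13 15 6)(7 17) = [0, 11, 12, 3, 4, 13, 5, 17, 8, 1, 10, 2, 9, 15, 14, 6, 16, 7]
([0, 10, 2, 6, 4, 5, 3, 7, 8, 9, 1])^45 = (1 10)(3 6)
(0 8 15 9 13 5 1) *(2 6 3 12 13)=(0 8 15 9 2 6 3 12 13 5 1)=[8, 0, 6, 12, 4, 1, 3, 7, 15, 2, 10, 11, 13, 5, 14, 9]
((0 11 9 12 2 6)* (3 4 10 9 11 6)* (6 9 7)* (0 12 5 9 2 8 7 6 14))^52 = (0 3 10 12 7)(2 4 6 8 14)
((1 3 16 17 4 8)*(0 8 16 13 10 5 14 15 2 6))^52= ((0 8 1 3 13 10 5 14 15 2 6)(4 16 17))^52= (0 15 10 1 6 14 13 8 2 5 3)(4 16 17)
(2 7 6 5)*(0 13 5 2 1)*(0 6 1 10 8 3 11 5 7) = (0 13 7 1 6 2)(3 11 5 10 8) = [13, 6, 0, 11, 4, 10, 2, 1, 3, 9, 8, 5, 12, 7]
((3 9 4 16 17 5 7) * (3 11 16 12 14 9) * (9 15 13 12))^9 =(4 9)(5 17 16 11 7)(12 14 15 13)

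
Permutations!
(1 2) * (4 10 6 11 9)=[0, 2, 1, 3, 10, 5, 11, 7, 8, 4, 6, 9]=(1 2)(4 10 6 11 9)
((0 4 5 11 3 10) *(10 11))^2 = (11)(0 5)(4 10)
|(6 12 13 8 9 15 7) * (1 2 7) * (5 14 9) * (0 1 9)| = 10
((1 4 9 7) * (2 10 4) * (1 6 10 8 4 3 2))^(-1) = (2 3 10 6 7 9 4 8)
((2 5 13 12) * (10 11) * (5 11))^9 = (2 5)(10 12)(11 13)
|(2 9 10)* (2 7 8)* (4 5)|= 10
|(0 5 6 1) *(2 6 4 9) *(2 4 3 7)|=|(0 5 3 7 2 6 1)(4 9)|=14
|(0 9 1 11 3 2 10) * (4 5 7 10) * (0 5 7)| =10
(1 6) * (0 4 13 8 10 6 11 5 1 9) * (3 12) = (0 4 13 8 10 6 9)(1 11 5)(3 12) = [4, 11, 2, 12, 13, 1, 9, 7, 10, 0, 6, 5, 3, 8]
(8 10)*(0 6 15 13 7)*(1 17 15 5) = (0 6 5 1 17 15 13 7)(8 10) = [6, 17, 2, 3, 4, 1, 5, 0, 10, 9, 8, 11, 12, 7, 14, 13, 16, 15]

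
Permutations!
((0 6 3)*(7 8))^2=((0 6 3)(7 8))^2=(8)(0 3 6)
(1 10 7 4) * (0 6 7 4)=(0 6 7)(1 10 4)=[6, 10, 2, 3, 1, 5, 7, 0, 8, 9, 4]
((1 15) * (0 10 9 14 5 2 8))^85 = ((0 10 9 14 5 2 8)(1 15))^85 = (0 10 9 14 5 2 8)(1 15)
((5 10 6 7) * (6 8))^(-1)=(5 7 6 8 10)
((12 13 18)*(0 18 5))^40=(18)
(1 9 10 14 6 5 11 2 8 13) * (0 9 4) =(0 9 10 14 6 5 11 2 8 13 1 4) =[9, 4, 8, 3, 0, 11, 5, 7, 13, 10, 14, 2, 12, 1, 6]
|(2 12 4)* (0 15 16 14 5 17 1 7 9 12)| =|(0 15 16 14 5 17 1 7 9 12 4 2)| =12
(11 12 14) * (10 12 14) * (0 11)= (0 11 14)(10 12)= [11, 1, 2, 3, 4, 5, 6, 7, 8, 9, 12, 14, 10, 13, 0]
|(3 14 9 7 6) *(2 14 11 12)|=8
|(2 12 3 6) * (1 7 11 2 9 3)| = 15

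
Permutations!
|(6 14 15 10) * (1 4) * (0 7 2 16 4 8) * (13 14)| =35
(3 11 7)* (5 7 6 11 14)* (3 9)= (3 14 5 7 9)(6 11)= [0, 1, 2, 14, 4, 7, 11, 9, 8, 3, 10, 6, 12, 13, 5]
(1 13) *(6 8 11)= (1 13)(6 8 11)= [0, 13, 2, 3, 4, 5, 8, 7, 11, 9, 10, 6, 12, 1]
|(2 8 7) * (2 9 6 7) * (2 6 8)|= |(6 7 9 8)|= 4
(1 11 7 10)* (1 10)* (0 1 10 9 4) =(0 1 11 7 10 9 4) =[1, 11, 2, 3, 0, 5, 6, 10, 8, 4, 9, 7]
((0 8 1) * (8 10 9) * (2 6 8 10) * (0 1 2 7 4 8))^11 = (0 6 2 8 4 7)(9 10)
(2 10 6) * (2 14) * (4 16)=(2 10 6 14)(4 16)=[0, 1, 10, 3, 16, 5, 14, 7, 8, 9, 6, 11, 12, 13, 2, 15, 4]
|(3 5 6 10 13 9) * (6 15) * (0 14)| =14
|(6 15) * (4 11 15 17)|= 5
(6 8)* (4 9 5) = (4 9 5)(6 8) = [0, 1, 2, 3, 9, 4, 8, 7, 6, 5]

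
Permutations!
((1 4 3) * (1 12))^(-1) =((1 4 3 12))^(-1) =(1 12 3 4)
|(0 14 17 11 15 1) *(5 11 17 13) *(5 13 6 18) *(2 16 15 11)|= 9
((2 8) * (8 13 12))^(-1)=(2 8 12 13)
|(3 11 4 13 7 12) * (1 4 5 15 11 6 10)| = 24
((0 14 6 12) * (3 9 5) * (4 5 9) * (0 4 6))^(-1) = ((0 14)(3 6 12 4 5))^(-1) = (0 14)(3 5 4 12 6)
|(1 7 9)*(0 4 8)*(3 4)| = |(0 3 4 8)(1 7 9)| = 12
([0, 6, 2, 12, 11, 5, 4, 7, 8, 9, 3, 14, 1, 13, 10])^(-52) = (1 14)(3 4)(6 10)(11 12)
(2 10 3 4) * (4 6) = (2 10 3 6 4) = [0, 1, 10, 6, 2, 5, 4, 7, 8, 9, 3]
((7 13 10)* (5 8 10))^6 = (5 8 10 7 13)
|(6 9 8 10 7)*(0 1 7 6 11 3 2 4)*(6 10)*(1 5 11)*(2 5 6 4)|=30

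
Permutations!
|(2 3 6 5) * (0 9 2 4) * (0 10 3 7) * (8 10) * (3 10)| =|(10)(0 9 2 7)(3 6 5 4 8)| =20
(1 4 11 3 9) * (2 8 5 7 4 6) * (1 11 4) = (1 6 2 8 5 7)(3 9 11) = [0, 6, 8, 9, 4, 7, 2, 1, 5, 11, 10, 3]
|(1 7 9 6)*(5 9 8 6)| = 4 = |(1 7 8 6)(5 9)|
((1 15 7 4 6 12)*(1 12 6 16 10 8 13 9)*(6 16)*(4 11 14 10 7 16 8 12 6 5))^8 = (1 6 11)(7 9 12)(8 14 15)(10 16 13)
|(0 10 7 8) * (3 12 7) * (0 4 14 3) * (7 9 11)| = |(0 10)(3 12 9 11 7 8 4 14)| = 8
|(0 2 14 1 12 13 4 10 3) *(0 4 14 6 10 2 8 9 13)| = |(0 8 9 13 14 1 12)(2 6 10 3 4)| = 35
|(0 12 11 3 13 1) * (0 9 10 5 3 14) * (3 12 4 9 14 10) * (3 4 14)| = 12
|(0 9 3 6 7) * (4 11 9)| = 7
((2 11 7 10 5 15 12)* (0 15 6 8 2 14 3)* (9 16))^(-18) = (16)(0 12 3 15 14)(2 10 8 7 6 11 5)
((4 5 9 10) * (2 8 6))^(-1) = ((2 8 6)(4 5 9 10))^(-1) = (2 6 8)(4 10 9 5)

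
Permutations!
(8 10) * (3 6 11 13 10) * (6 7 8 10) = (3 7 8)(6 11 13) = [0, 1, 2, 7, 4, 5, 11, 8, 3, 9, 10, 13, 12, 6]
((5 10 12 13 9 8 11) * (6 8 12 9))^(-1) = ((5 10 9 12 13 6 8 11))^(-1) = (5 11 8 6 13 12 9 10)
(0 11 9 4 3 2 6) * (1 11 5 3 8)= (0 5 3 2 6)(1 11 9 4 8)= [5, 11, 6, 2, 8, 3, 0, 7, 1, 4, 10, 9]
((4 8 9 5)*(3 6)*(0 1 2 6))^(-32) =(9)(0 6 1 3 2)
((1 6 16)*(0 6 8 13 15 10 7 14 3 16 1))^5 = ((0 6 1 8 13 15 10 7 14 3 16))^5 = (0 15 16 13 3 8 14 1 7 6 10)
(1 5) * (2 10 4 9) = [0, 5, 10, 3, 9, 1, 6, 7, 8, 2, 4] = (1 5)(2 10 4 9)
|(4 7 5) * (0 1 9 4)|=|(0 1 9 4 7 5)|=6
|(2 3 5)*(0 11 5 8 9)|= 7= |(0 11 5 2 3 8 9)|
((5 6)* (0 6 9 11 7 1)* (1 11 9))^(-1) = ((0 6 5 1)(7 11))^(-1) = (0 1 5 6)(7 11)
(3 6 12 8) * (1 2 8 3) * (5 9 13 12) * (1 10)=[0, 2, 8, 6, 4, 9, 5, 7, 10, 13, 1, 11, 3, 12]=(1 2 8 10)(3 6 5 9 13 12)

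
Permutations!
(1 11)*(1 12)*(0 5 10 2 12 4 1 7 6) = [5, 11, 12, 3, 1, 10, 0, 6, 8, 9, 2, 4, 7] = (0 5 10 2 12 7 6)(1 11 4)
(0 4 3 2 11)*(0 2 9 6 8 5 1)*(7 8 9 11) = [4, 0, 7, 11, 3, 1, 9, 8, 5, 6, 10, 2] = (0 4 3 11 2 7 8 5 1)(6 9)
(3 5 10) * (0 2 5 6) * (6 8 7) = [2, 1, 5, 8, 4, 10, 0, 6, 7, 9, 3] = (0 2 5 10 3 8 7 6)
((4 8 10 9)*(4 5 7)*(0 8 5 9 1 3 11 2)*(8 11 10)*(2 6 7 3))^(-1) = ((0 11 6 7 4 5 3 10 1 2))^(-1) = (0 2 1 10 3 5 4 7 6 11)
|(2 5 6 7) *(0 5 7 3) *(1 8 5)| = |(0 1 8 5 6 3)(2 7)| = 6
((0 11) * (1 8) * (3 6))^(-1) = (0 11)(1 8)(3 6)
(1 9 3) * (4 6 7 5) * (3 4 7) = (1 9 4 6 3)(5 7) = [0, 9, 2, 1, 6, 7, 3, 5, 8, 4]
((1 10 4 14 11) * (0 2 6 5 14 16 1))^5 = (0 11 14 5 6 2)(1 10 4 16)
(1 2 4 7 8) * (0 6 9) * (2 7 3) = (0 6 9)(1 7 8)(2 4 3) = [6, 7, 4, 2, 3, 5, 9, 8, 1, 0]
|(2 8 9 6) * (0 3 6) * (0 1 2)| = |(0 3 6)(1 2 8 9)| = 12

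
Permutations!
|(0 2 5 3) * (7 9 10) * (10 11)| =4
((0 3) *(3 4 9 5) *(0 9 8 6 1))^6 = (9)(0 4 8 6 1)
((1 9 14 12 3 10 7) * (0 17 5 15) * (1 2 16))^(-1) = ((0 17 5 15)(1 9 14 12 3 10 7 2 16))^(-1) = (0 15 5 17)(1 16 2 7 10 3 12 14 9)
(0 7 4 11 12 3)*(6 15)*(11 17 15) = (0 7 4 17 15 6 11 12 3) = [7, 1, 2, 0, 17, 5, 11, 4, 8, 9, 10, 12, 3, 13, 14, 6, 16, 15]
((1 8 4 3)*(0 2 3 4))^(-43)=((0 2 3 1 8))^(-43)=(0 3 8 2 1)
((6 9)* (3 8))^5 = (3 8)(6 9)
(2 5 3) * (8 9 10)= [0, 1, 5, 2, 4, 3, 6, 7, 9, 10, 8]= (2 5 3)(8 9 10)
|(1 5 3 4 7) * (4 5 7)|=2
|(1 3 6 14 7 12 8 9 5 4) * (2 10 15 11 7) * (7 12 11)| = 14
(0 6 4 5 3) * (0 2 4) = (0 6)(2 4 5 3) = [6, 1, 4, 2, 5, 3, 0]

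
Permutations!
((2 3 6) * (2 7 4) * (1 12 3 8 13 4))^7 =((1 12 3 6 7)(2 8 13 4))^7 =(1 3 7 12 6)(2 4 13 8)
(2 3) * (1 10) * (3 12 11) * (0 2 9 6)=(0 2 12 11 3 9 6)(1 10)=[2, 10, 12, 9, 4, 5, 0, 7, 8, 6, 1, 3, 11]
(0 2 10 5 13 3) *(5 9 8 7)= [2, 1, 10, 0, 4, 13, 6, 5, 7, 8, 9, 11, 12, 3]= (0 2 10 9 8 7 5 13 3)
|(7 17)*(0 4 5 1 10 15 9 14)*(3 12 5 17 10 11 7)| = 13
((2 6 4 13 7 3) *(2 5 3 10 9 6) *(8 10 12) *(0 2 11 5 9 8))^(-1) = (0 12 7 13 4 6 9 3 5 11 2)(8 10)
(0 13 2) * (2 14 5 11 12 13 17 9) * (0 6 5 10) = (0 17 9 2 6 5 11 12 13 14 10) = [17, 1, 6, 3, 4, 11, 5, 7, 8, 2, 0, 12, 13, 14, 10, 15, 16, 9]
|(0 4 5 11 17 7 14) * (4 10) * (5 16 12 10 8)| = |(0 8 5 11 17 7 14)(4 16 12 10)| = 28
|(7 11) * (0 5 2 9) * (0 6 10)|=6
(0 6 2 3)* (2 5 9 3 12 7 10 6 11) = (0 11 2 12 7 10 6 5 9 3) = [11, 1, 12, 0, 4, 9, 5, 10, 8, 3, 6, 2, 7]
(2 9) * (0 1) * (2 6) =[1, 0, 9, 3, 4, 5, 2, 7, 8, 6] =(0 1)(2 9 6)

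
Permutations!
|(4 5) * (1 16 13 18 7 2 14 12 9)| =|(1 16 13 18 7 2 14 12 9)(4 5)| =18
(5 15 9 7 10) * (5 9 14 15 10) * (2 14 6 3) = (2 14 15 6 3)(5 10 9 7) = [0, 1, 14, 2, 4, 10, 3, 5, 8, 7, 9, 11, 12, 13, 15, 6]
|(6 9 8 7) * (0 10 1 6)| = |(0 10 1 6 9 8 7)| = 7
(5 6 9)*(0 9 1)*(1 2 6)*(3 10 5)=(0 9 3 10 5 1)(2 6)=[9, 0, 6, 10, 4, 1, 2, 7, 8, 3, 5]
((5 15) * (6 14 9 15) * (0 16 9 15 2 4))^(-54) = (0 16 9 2 4)(5 14)(6 15)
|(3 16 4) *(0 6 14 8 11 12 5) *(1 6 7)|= |(0 7 1 6 14 8 11 12 5)(3 16 4)|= 9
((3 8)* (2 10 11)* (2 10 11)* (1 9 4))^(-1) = (1 4 9)(2 10 11)(3 8)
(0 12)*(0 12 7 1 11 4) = [7, 11, 2, 3, 0, 5, 6, 1, 8, 9, 10, 4, 12] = (12)(0 7 1 11 4)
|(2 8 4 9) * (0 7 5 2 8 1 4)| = 8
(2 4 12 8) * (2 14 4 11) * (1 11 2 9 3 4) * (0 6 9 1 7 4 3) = (0 6 9)(1 11)(4 12 8 14 7) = [6, 11, 2, 3, 12, 5, 9, 4, 14, 0, 10, 1, 8, 13, 7]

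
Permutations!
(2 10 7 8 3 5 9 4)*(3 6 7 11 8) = (2 10 11 8 6 7 3 5 9 4) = [0, 1, 10, 5, 2, 9, 7, 3, 6, 4, 11, 8]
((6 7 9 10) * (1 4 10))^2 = (1 10 7)(4 6 9)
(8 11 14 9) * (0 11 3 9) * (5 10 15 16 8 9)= [11, 1, 2, 5, 4, 10, 6, 7, 3, 9, 15, 14, 12, 13, 0, 16, 8]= (0 11 14)(3 5 10 15 16 8)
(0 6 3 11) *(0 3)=(0 6)(3 11)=[6, 1, 2, 11, 4, 5, 0, 7, 8, 9, 10, 3]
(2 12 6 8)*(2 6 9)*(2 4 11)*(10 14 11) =(2 12 9 4 10 14 11)(6 8) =[0, 1, 12, 3, 10, 5, 8, 7, 6, 4, 14, 2, 9, 13, 11]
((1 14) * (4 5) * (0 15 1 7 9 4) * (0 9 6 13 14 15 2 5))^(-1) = ((0 2 5 9 4)(1 15)(6 13 14 7))^(-1) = (0 4 9 5 2)(1 15)(6 7 14 13)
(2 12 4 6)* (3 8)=(2 12 4 6)(3 8)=[0, 1, 12, 8, 6, 5, 2, 7, 3, 9, 10, 11, 4]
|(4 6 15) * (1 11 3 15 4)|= 4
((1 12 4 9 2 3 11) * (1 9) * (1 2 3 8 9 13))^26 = (1 13 11 3 9 8 2 4 12)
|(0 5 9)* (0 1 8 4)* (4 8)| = 5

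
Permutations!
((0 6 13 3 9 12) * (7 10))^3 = (0 3)(6 9)(7 10)(12 13)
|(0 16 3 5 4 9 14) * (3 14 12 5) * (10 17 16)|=20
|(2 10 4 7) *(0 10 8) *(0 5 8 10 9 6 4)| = 14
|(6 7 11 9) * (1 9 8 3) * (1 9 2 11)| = 8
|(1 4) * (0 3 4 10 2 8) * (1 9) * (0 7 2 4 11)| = 12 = |(0 3 11)(1 10 4 9)(2 8 7)|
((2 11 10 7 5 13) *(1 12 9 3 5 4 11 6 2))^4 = ((1 12 9 3 5 13)(2 6)(4 11 10 7))^4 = (1 5 9)(3 12 13)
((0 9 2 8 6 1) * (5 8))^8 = ((0 9 2 5 8 6 1))^8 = (0 9 2 5 8 6 1)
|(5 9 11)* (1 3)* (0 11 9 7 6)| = 10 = |(0 11 5 7 6)(1 3)|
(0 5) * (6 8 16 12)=(0 5)(6 8 16 12)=[5, 1, 2, 3, 4, 0, 8, 7, 16, 9, 10, 11, 6, 13, 14, 15, 12]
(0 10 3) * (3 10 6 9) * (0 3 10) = [6, 1, 2, 3, 4, 5, 9, 7, 8, 10, 0] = (0 6 9 10)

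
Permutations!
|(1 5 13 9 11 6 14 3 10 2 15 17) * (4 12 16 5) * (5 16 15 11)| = 30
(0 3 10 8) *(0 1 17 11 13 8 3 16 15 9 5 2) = [16, 17, 0, 10, 4, 2, 6, 7, 1, 5, 3, 13, 12, 8, 14, 9, 15, 11] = (0 16 15 9 5 2)(1 17 11 13 8)(3 10)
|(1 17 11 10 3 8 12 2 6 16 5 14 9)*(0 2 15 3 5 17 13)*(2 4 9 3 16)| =10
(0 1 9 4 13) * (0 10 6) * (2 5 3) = (0 1 9 4 13 10 6)(2 5 3) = [1, 9, 5, 2, 13, 3, 0, 7, 8, 4, 6, 11, 12, 10]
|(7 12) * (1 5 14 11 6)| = 10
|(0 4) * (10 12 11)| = |(0 4)(10 12 11)| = 6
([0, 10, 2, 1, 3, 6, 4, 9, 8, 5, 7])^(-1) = [0, 3, 2, 4, 6, 9, 5, 10, 8, 7, 1]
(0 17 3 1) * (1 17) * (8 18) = (0 1)(3 17)(8 18) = [1, 0, 2, 17, 4, 5, 6, 7, 18, 9, 10, 11, 12, 13, 14, 15, 16, 3, 8]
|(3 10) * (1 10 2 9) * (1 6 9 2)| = 6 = |(1 10 3)(6 9)|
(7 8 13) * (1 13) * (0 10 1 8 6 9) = (0 10 1 13 7 6 9) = [10, 13, 2, 3, 4, 5, 9, 6, 8, 0, 1, 11, 12, 7]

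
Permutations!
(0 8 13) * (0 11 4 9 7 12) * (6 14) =(0 8 13 11 4 9 7 12)(6 14) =[8, 1, 2, 3, 9, 5, 14, 12, 13, 7, 10, 4, 0, 11, 6]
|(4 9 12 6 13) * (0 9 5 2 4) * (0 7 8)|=21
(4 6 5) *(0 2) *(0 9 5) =(0 2 9 5 4 6) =[2, 1, 9, 3, 6, 4, 0, 7, 8, 5]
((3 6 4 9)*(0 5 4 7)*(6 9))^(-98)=((0 5 4 6 7)(3 9))^(-98)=(9)(0 4 7 5 6)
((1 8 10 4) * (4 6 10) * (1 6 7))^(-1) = (1 7 10 6 4 8)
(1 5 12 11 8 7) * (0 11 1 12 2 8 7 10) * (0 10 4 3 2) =[11, 5, 8, 2, 3, 0, 6, 12, 4, 9, 10, 7, 1] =(0 11 7 12 1 5)(2 8 4 3)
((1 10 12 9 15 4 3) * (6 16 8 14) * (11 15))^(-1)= (1 3 4 15 11 9 12 10)(6 14 8 16)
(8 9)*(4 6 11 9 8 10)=(4 6 11 9 10)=[0, 1, 2, 3, 6, 5, 11, 7, 8, 10, 4, 9]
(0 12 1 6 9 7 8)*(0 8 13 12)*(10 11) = (1 6 9 7 13 12)(10 11) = [0, 6, 2, 3, 4, 5, 9, 13, 8, 7, 11, 10, 1, 12]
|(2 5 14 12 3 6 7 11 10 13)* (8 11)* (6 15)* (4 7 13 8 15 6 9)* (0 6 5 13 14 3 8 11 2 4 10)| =26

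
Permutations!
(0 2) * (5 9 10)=[2, 1, 0, 3, 4, 9, 6, 7, 8, 10, 5]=(0 2)(5 9 10)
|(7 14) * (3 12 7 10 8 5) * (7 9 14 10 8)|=|(3 12 9 14 8 5)(7 10)|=6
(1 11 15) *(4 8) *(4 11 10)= (1 10 4 8 11 15)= [0, 10, 2, 3, 8, 5, 6, 7, 11, 9, 4, 15, 12, 13, 14, 1]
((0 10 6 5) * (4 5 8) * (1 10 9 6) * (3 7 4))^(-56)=(10)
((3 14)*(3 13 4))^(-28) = ((3 14 13 4))^(-28) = (14)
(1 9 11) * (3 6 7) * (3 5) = (1 9 11)(3 6 7 5) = [0, 9, 2, 6, 4, 3, 7, 5, 8, 11, 10, 1]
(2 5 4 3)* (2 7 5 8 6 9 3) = [0, 1, 8, 7, 2, 4, 9, 5, 6, 3] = (2 8 6 9 3 7 5 4)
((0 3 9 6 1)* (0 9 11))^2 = (0 11 3)(1 6 9)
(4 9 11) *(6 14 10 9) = (4 6 14 10 9 11) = [0, 1, 2, 3, 6, 5, 14, 7, 8, 11, 9, 4, 12, 13, 10]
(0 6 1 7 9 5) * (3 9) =(0 6 1 7 3 9 5) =[6, 7, 2, 9, 4, 0, 1, 3, 8, 5]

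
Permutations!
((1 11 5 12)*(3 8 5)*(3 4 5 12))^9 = (1 4 3 12 11 5 8)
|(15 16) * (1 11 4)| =6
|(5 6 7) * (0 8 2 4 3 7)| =|(0 8 2 4 3 7 5 6)| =8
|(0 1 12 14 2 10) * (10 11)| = 7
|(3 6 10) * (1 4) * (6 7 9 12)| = 6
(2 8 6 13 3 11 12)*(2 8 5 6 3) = (2 5 6 13)(3 11 12 8) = [0, 1, 5, 11, 4, 6, 13, 7, 3, 9, 10, 12, 8, 2]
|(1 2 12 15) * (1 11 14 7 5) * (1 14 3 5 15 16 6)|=30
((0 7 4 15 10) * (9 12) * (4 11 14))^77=((0 7 11 14 4 15 10)(9 12))^77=(15)(9 12)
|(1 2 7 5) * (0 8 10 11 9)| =20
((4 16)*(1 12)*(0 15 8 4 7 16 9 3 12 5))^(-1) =(0 5 1 12 3 9 4 8 15)(7 16)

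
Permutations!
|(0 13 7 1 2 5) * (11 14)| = 6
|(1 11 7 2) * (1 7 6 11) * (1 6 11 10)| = 6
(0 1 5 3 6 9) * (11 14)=(0 1 5 3 6 9)(11 14)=[1, 5, 2, 6, 4, 3, 9, 7, 8, 0, 10, 14, 12, 13, 11]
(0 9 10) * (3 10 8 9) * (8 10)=(0 3 8 9 10)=[3, 1, 2, 8, 4, 5, 6, 7, 9, 10, 0]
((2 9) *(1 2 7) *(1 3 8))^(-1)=(1 8 3 7 9 2)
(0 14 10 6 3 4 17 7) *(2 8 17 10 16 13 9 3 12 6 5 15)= (0 14 16 13 9 3 4 10 5 15 2 8 17 7)(6 12)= [14, 1, 8, 4, 10, 15, 12, 0, 17, 3, 5, 11, 6, 9, 16, 2, 13, 7]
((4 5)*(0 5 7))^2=(0 4)(5 7)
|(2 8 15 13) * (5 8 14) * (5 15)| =|(2 14 15 13)(5 8)| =4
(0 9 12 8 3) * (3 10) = (0 9 12 8 10 3) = [9, 1, 2, 0, 4, 5, 6, 7, 10, 12, 3, 11, 8]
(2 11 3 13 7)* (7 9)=(2 11 3 13 9 7)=[0, 1, 11, 13, 4, 5, 6, 2, 8, 7, 10, 3, 12, 9]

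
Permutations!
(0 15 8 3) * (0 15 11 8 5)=(0 11 8 3 15 5)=[11, 1, 2, 15, 4, 0, 6, 7, 3, 9, 10, 8, 12, 13, 14, 5]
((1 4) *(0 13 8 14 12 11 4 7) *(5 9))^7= ((0 13 8 14 12 11 4 1 7)(5 9))^7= (0 1 11 14 13 7 4 12 8)(5 9)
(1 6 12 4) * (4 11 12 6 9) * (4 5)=(1 9 5 4)(11 12)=[0, 9, 2, 3, 1, 4, 6, 7, 8, 5, 10, 12, 11]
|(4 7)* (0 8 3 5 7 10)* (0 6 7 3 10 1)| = |(0 8 10 6 7 4 1)(3 5)| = 14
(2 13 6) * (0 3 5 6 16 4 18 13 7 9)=(0 3 5 6 2 7 9)(4 18 13 16)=[3, 1, 7, 5, 18, 6, 2, 9, 8, 0, 10, 11, 12, 16, 14, 15, 4, 17, 13]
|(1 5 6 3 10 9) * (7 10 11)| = |(1 5 6 3 11 7 10 9)| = 8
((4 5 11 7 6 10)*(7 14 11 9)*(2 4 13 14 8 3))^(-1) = ((2 4 5 9 7 6 10 13 14 11 8 3))^(-1) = (2 3 8 11 14 13 10 6 7 9 5 4)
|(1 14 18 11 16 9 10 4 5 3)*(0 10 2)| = 12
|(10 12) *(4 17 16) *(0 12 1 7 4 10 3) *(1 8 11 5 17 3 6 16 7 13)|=12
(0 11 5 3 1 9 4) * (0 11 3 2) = (0 3 1 9 4 11 5 2) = [3, 9, 0, 1, 11, 2, 6, 7, 8, 4, 10, 5]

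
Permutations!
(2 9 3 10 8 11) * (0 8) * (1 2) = (0 8 11 1 2 9 3 10) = [8, 2, 9, 10, 4, 5, 6, 7, 11, 3, 0, 1]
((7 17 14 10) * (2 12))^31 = ((2 12)(7 17 14 10))^31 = (2 12)(7 10 14 17)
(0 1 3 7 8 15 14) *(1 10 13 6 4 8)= (0 10 13 6 4 8 15 14)(1 3 7)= [10, 3, 2, 7, 8, 5, 4, 1, 15, 9, 13, 11, 12, 6, 0, 14]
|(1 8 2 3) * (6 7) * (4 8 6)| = 7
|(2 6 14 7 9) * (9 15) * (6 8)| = |(2 8 6 14 7 15 9)| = 7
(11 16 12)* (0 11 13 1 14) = (0 11 16 12 13 1 14) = [11, 14, 2, 3, 4, 5, 6, 7, 8, 9, 10, 16, 13, 1, 0, 15, 12]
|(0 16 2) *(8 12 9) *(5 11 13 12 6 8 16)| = |(0 5 11 13 12 9 16 2)(6 8)| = 8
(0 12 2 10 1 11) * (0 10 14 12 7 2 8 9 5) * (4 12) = (0 7 2 14 4 12 8 9 5)(1 11 10) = [7, 11, 14, 3, 12, 0, 6, 2, 9, 5, 1, 10, 8, 13, 4]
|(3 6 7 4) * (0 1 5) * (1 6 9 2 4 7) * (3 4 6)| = |(0 3 9 2 6 1 5)| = 7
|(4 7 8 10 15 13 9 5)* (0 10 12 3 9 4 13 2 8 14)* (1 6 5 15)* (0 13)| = |(0 10 1 6 5)(2 8 12 3 9 15)(4 7 14 13)| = 60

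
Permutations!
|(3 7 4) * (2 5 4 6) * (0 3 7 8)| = 15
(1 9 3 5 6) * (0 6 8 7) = (0 6 1 9 3 5 8 7) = [6, 9, 2, 5, 4, 8, 1, 0, 7, 3]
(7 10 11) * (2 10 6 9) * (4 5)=[0, 1, 10, 3, 5, 4, 9, 6, 8, 2, 11, 7]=(2 10 11 7 6 9)(4 5)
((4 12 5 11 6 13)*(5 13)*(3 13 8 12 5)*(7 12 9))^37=(3 13 4 5 11 6)(7 12 8 9)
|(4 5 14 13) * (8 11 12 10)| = |(4 5 14 13)(8 11 12 10)| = 4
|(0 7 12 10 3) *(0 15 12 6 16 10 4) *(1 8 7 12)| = |(0 12 4)(1 8 7 6 16 10 3 15)| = 24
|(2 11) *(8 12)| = 2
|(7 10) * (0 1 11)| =6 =|(0 1 11)(7 10)|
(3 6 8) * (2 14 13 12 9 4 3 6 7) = [0, 1, 14, 7, 3, 5, 8, 2, 6, 4, 10, 11, 9, 12, 13] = (2 14 13 12 9 4 3 7)(6 8)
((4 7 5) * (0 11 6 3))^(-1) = (0 3 6 11)(4 5 7)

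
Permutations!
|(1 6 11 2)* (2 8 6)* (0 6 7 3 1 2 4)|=8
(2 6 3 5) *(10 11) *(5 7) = (2 6 3 7 5)(10 11) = [0, 1, 6, 7, 4, 2, 3, 5, 8, 9, 11, 10]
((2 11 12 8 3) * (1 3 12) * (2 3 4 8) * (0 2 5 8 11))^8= (1 11 4)(5 12 8)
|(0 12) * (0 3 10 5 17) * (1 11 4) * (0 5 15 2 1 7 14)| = |(0 12 3 10 15 2 1 11 4 7 14)(5 17)| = 22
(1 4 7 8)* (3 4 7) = (1 7 8)(3 4) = [0, 7, 2, 4, 3, 5, 6, 8, 1]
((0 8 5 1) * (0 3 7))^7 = (0 8 5 1 3 7)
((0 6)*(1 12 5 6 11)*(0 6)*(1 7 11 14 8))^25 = (0 14 8 1 12 5)(7 11)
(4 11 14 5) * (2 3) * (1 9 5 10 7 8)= [0, 9, 3, 2, 11, 4, 6, 8, 1, 5, 7, 14, 12, 13, 10]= (1 9 5 4 11 14 10 7 8)(2 3)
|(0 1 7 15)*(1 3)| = 5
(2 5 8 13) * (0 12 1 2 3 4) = [12, 2, 5, 4, 0, 8, 6, 7, 13, 9, 10, 11, 1, 3] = (0 12 1 2 5 8 13 3 4)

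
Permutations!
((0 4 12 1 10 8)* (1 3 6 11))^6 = (0 1 3)(4 10 6)(8 11 12)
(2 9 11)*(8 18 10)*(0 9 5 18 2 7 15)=(0 9 11 7 15)(2 5 18 10 8)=[9, 1, 5, 3, 4, 18, 6, 15, 2, 11, 8, 7, 12, 13, 14, 0, 16, 17, 10]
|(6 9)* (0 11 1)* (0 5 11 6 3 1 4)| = |(0 6 9 3 1 5 11 4)| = 8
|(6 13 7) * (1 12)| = |(1 12)(6 13 7)| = 6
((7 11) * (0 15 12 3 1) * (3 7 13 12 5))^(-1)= ((0 15 5 3 1)(7 11 13 12))^(-1)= (0 1 3 5 15)(7 12 13 11)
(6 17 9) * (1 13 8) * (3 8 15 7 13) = [0, 3, 2, 8, 4, 5, 17, 13, 1, 6, 10, 11, 12, 15, 14, 7, 16, 9] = (1 3 8)(6 17 9)(7 13 15)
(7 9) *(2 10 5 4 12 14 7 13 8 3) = [0, 1, 10, 2, 12, 4, 6, 9, 3, 13, 5, 11, 14, 8, 7] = (2 10 5 4 12 14 7 9 13 8 3)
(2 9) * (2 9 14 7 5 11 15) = [0, 1, 14, 3, 4, 11, 6, 5, 8, 9, 10, 15, 12, 13, 7, 2] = (2 14 7 5 11 15)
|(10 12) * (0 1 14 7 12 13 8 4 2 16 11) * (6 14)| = |(0 1 6 14 7 12 10 13 8 4 2 16 11)| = 13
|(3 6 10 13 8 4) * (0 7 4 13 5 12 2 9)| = 10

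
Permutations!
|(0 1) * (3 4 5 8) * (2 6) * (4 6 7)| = |(0 1)(2 7 4 5 8 3 6)| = 14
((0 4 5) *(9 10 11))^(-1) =((0 4 5)(9 10 11))^(-1) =(0 5 4)(9 11 10)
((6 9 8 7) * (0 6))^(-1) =(0 7 8 9 6) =((0 6 9 8 7))^(-1)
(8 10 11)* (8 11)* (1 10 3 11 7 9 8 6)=(1 10 6)(3 11 7 9 8)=[0, 10, 2, 11, 4, 5, 1, 9, 3, 8, 6, 7]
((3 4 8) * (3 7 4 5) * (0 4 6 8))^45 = (8)(0 4)(3 5)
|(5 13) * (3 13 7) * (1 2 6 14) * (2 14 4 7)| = 14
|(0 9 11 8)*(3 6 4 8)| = 7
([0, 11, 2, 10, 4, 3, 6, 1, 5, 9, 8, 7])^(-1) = [0, 7, 2, 5, 4, 8, 6, 11, 10, 9, 3, 1]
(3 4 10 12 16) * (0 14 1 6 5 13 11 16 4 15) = (0 14 1 6 5 13 11 16 3 15)(4 10 12) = [14, 6, 2, 15, 10, 13, 5, 7, 8, 9, 12, 16, 4, 11, 1, 0, 3]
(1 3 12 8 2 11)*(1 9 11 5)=[0, 3, 5, 12, 4, 1, 6, 7, 2, 11, 10, 9, 8]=(1 3 12 8 2 5)(9 11)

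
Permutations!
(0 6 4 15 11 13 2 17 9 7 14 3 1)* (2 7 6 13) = (0 13 7 14 3 1)(2 17 9 6 4 15 11) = [13, 0, 17, 1, 15, 5, 4, 14, 8, 6, 10, 2, 12, 7, 3, 11, 16, 9]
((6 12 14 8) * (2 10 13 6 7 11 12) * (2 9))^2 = (2 13 9 10 6)(7 12 8 11 14)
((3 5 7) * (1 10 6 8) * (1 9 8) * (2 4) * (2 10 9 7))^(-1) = (1 6 10 4 2 5 3 7 8 9)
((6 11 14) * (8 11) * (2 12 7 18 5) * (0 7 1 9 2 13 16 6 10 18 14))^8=(0 6 5 14 11 16 18 7 8 13 10)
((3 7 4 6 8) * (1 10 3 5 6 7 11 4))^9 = (1 11)(3 7)(4 10)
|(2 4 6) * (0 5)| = |(0 5)(2 4 6)| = 6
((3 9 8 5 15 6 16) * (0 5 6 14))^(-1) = (0 14 15 5)(3 16 6 8 9)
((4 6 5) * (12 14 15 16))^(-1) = (4 5 6)(12 16 15 14)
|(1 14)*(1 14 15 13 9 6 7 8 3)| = 8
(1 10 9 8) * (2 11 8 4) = [0, 10, 11, 3, 2, 5, 6, 7, 1, 4, 9, 8] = (1 10 9 4 2 11 8)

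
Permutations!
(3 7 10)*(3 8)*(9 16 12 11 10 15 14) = (3 7 15 14 9 16 12 11 10 8) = [0, 1, 2, 7, 4, 5, 6, 15, 3, 16, 8, 10, 11, 13, 9, 14, 12]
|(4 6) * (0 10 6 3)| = 5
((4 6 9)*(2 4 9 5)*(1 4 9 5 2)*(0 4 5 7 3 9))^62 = ((0 4 6 2)(1 5)(3 9 7))^62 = (0 6)(2 4)(3 7 9)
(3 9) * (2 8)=(2 8)(3 9)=[0, 1, 8, 9, 4, 5, 6, 7, 2, 3]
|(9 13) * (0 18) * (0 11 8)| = 4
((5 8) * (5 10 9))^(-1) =((5 8 10 9))^(-1) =(5 9 10 8)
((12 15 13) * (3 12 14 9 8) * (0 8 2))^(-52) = ((0 8 3 12 15 13 14 9 2))^(-52) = (0 3 15 14 2 8 12 13 9)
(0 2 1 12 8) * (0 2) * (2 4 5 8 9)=(1 12 9 2)(4 5 8)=[0, 12, 1, 3, 5, 8, 6, 7, 4, 2, 10, 11, 9]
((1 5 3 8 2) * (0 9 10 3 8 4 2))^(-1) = ((0 9 10 3 4 2 1 5 8))^(-1) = (0 8 5 1 2 4 3 10 9)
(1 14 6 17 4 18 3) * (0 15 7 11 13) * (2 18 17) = (0 15 7 11 13)(1 14 6 2 18 3)(4 17) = [15, 14, 18, 1, 17, 5, 2, 11, 8, 9, 10, 13, 12, 0, 6, 7, 16, 4, 3]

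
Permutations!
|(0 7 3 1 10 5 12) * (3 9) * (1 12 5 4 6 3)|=9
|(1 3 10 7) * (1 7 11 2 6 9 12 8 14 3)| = |(2 6 9 12 8 14 3 10 11)| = 9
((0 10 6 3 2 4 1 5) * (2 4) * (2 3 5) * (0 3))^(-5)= (0 5 1 10 3 2 6 4)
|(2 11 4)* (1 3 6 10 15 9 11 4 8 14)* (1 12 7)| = 22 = |(1 3 6 10 15 9 11 8 14 12 7)(2 4)|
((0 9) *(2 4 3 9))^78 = (0 3 2 9 4)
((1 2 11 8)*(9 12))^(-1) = (1 8 11 2)(9 12)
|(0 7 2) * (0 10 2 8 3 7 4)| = 6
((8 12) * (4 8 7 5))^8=(4 7 8 5 12)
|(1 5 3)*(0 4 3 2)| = |(0 4 3 1 5 2)| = 6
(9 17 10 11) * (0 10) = (0 10 11 9 17) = [10, 1, 2, 3, 4, 5, 6, 7, 8, 17, 11, 9, 12, 13, 14, 15, 16, 0]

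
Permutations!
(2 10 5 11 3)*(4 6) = (2 10 5 11 3)(4 6) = [0, 1, 10, 2, 6, 11, 4, 7, 8, 9, 5, 3]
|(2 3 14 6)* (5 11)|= 4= |(2 3 14 6)(5 11)|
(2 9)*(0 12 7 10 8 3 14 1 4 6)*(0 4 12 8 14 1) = (0 8 3 1 12 7 10 14)(2 9)(4 6) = [8, 12, 9, 1, 6, 5, 4, 10, 3, 2, 14, 11, 7, 13, 0]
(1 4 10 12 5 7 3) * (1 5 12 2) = (12)(1 4 10 2)(3 5 7) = [0, 4, 1, 5, 10, 7, 6, 3, 8, 9, 2, 11, 12]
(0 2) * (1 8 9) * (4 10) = (0 2)(1 8 9)(4 10) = [2, 8, 0, 3, 10, 5, 6, 7, 9, 1, 4]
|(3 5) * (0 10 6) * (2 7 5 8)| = |(0 10 6)(2 7 5 3 8)| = 15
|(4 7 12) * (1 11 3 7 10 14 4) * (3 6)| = |(1 11 6 3 7 12)(4 10 14)| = 6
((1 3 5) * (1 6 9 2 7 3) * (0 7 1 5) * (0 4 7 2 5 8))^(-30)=((0 2 1 8)(3 4 7)(5 6 9))^(-30)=(9)(0 1)(2 8)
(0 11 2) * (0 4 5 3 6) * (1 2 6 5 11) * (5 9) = (0 1 2 4 11 6)(3 9 5) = [1, 2, 4, 9, 11, 3, 0, 7, 8, 5, 10, 6]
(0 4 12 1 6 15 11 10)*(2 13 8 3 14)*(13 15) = [4, 6, 15, 14, 12, 5, 13, 7, 3, 9, 0, 10, 1, 8, 2, 11] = (0 4 12 1 6 13 8 3 14 2 15 11 10)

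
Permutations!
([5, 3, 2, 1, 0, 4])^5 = [4, 3, 2, 1, 5, 0]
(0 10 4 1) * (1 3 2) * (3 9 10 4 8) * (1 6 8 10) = [4, 0, 6, 2, 9, 5, 8, 7, 3, 1, 10] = (10)(0 4 9 1)(2 6 8 3)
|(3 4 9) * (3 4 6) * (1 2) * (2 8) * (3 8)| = |(1 3 6 8 2)(4 9)| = 10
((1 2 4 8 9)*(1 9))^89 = (9)(1 2 4 8)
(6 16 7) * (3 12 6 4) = (3 12 6 16 7 4) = [0, 1, 2, 12, 3, 5, 16, 4, 8, 9, 10, 11, 6, 13, 14, 15, 7]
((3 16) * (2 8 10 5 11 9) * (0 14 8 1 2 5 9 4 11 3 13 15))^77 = (0 16 9 14 13 5 8 15 3 10)(1 2)(4 11)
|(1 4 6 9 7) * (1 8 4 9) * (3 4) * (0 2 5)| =|(0 2 5)(1 9 7 8 3 4 6)| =21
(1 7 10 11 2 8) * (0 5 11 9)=(0 5 11 2 8 1 7 10 9)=[5, 7, 8, 3, 4, 11, 6, 10, 1, 0, 9, 2]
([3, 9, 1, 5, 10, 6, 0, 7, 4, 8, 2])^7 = (0 6 5 3)(1 9 8 4 10 2)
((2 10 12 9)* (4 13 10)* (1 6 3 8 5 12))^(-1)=((1 6 3 8 5 12 9 2 4 13 10))^(-1)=(1 10 13 4 2 9 12 5 8 3 6)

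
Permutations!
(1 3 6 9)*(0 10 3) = (0 10 3 6 9 1) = [10, 0, 2, 6, 4, 5, 9, 7, 8, 1, 3]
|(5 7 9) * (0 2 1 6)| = |(0 2 1 6)(5 7 9)| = 12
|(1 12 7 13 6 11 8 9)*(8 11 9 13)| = 7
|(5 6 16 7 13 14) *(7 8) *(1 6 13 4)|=6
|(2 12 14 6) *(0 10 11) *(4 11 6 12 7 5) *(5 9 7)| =14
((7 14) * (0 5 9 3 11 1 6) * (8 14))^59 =(0 3 6 9 1 5 11)(7 14 8)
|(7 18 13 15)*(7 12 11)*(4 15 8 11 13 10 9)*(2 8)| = 11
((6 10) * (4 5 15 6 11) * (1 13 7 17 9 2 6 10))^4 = (1 9 13 2 7 6 17)(4 11 10 15 5)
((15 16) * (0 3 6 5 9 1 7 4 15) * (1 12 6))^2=((0 3 1 7 4 15 16)(5 9 12 6))^2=(0 1 4 16 3 7 15)(5 12)(6 9)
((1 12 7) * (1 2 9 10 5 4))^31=(1 4 5 10 9 2 7 12)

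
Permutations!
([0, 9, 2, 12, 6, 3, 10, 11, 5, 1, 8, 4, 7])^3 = (1 9)(3 11 10)(4 8 12)(5 7 6)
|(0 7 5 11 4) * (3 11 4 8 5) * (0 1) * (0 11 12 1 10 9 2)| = |(0 7 3 12 1 11 8 5 4 10 9 2)| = 12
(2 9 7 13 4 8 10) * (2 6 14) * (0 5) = [5, 1, 9, 3, 8, 0, 14, 13, 10, 7, 6, 11, 12, 4, 2] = (0 5)(2 9 7 13 4 8 10 6 14)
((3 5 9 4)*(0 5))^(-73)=((0 5 9 4 3))^(-73)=(0 9 3 5 4)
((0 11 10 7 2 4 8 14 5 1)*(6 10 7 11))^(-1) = ((0 6 10 11 7 2 4 8 14 5 1))^(-1) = (0 1 5 14 8 4 2 7 11 10 6)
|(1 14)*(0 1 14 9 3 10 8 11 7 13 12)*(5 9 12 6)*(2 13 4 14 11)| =24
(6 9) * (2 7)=(2 7)(6 9)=[0, 1, 7, 3, 4, 5, 9, 2, 8, 6]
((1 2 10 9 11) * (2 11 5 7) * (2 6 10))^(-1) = ((1 11)(5 7 6 10 9))^(-1) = (1 11)(5 9 10 6 7)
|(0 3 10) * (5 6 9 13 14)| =15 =|(0 3 10)(5 6 9 13 14)|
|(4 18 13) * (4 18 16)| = |(4 16)(13 18)| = 2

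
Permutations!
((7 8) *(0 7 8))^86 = (8)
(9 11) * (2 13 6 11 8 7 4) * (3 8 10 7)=(2 13 6 11 9 10 7 4)(3 8)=[0, 1, 13, 8, 2, 5, 11, 4, 3, 10, 7, 9, 12, 6]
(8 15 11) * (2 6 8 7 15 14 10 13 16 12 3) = (2 6 8 14 10 13 16 12 3)(7 15 11) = [0, 1, 6, 2, 4, 5, 8, 15, 14, 9, 13, 7, 3, 16, 10, 11, 12]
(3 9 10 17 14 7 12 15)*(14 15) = (3 9 10 17 15)(7 12 14) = [0, 1, 2, 9, 4, 5, 6, 12, 8, 10, 17, 11, 14, 13, 7, 3, 16, 15]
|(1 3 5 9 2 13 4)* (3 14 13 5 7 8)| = |(1 14 13 4)(2 5 9)(3 7 8)| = 12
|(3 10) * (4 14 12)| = 6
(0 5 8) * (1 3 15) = (0 5 8)(1 3 15) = [5, 3, 2, 15, 4, 8, 6, 7, 0, 9, 10, 11, 12, 13, 14, 1]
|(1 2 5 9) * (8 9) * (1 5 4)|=3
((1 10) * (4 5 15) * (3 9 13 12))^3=((1 10)(3 9 13 12)(4 5 15))^3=(15)(1 10)(3 12 13 9)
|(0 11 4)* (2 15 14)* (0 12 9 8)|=6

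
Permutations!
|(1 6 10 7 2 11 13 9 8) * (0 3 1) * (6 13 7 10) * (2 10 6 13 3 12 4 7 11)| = |(0 12 4 7 10 6 13 9 8)(1 3)| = 18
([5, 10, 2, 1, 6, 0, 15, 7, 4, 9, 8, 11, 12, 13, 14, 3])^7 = (15)(0 5)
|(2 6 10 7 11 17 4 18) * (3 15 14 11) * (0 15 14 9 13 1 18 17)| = |(0 15 9 13 1 18 2 6 10 7 3 14 11)(4 17)| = 26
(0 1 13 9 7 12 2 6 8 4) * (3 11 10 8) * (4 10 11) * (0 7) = (0 1 13 9)(2 6 3 4 7 12)(8 10) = [1, 13, 6, 4, 7, 5, 3, 12, 10, 0, 8, 11, 2, 9]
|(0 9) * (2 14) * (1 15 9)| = |(0 1 15 9)(2 14)| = 4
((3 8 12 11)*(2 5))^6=(3 12)(8 11)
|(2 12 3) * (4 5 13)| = 3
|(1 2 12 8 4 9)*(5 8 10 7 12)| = |(1 2 5 8 4 9)(7 12 10)| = 6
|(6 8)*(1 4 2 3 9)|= 10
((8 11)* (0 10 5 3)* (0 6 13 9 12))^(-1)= ((0 10 5 3 6 13 9 12)(8 11))^(-1)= (0 12 9 13 6 3 5 10)(8 11)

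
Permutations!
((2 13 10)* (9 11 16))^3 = (16)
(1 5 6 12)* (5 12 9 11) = (1 12)(5 6 9 11) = [0, 12, 2, 3, 4, 6, 9, 7, 8, 11, 10, 5, 1]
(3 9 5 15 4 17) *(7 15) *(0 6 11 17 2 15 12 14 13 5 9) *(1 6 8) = [8, 6, 15, 0, 2, 7, 11, 12, 1, 9, 10, 17, 14, 5, 13, 4, 16, 3] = (0 8 1 6 11 17 3)(2 15 4)(5 7 12 14 13)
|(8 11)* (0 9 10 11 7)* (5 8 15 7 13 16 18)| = 30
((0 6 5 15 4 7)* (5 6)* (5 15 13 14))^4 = ((0 15 4 7)(5 13 14))^4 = (15)(5 13 14)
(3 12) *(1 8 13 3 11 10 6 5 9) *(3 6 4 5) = (1 8 13 6 3 12 11 10 4 5 9) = [0, 8, 2, 12, 5, 9, 3, 7, 13, 1, 4, 10, 11, 6]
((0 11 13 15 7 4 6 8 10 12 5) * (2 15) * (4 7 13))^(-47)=(0 11 4 6 8 10 12 5)(2 15 13)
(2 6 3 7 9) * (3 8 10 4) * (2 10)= (2 6 8)(3 7 9 10 4)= [0, 1, 6, 7, 3, 5, 8, 9, 2, 10, 4]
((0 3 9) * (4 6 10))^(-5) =((0 3 9)(4 6 10))^(-5) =(0 3 9)(4 6 10)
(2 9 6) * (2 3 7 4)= (2 9 6 3 7 4)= [0, 1, 9, 7, 2, 5, 3, 4, 8, 6]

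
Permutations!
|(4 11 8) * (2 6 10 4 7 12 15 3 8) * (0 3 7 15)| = 30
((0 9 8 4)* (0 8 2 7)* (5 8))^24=((0 9 2 7)(4 5 8))^24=(9)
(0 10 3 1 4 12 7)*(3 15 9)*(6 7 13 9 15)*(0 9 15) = [10, 4, 2, 1, 12, 5, 7, 9, 8, 3, 6, 11, 13, 15, 14, 0] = (0 10 6 7 9 3 1 4 12 13 15)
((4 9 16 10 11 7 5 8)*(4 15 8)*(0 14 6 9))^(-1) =((0 14 6 9 16 10 11 7 5 4)(8 15))^(-1) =(0 4 5 7 11 10 16 9 6 14)(8 15)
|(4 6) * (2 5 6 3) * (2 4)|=6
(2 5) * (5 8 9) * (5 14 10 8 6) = [0, 1, 6, 3, 4, 2, 5, 7, 9, 14, 8, 11, 12, 13, 10] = (2 6 5)(8 9 14 10)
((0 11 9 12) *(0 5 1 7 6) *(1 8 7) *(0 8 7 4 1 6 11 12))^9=((0 12 5 7 11 9)(1 6 8 4))^9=(0 7)(1 6 8 4)(5 9)(11 12)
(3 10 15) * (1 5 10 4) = (1 5 10 15 3 4) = [0, 5, 2, 4, 1, 10, 6, 7, 8, 9, 15, 11, 12, 13, 14, 3]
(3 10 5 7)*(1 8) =(1 8)(3 10 5 7) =[0, 8, 2, 10, 4, 7, 6, 3, 1, 9, 5]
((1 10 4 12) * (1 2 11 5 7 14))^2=((1 10 4 12 2 11 5 7 14))^2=(1 4 2 5 14 10 12 11 7)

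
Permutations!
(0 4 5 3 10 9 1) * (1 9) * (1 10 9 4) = (10)(0 1)(3 9 4 5) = [1, 0, 2, 9, 5, 3, 6, 7, 8, 4, 10]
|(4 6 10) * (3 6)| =|(3 6 10 4)| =4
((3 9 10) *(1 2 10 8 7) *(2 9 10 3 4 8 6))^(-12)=(1 4 2)(3 9 8)(6 7 10)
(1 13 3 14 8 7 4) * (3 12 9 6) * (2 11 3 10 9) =[0, 13, 11, 14, 1, 5, 10, 4, 7, 6, 9, 3, 2, 12, 8] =(1 13 12 2 11 3 14 8 7 4)(6 10 9)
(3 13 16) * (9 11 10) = [0, 1, 2, 13, 4, 5, 6, 7, 8, 11, 9, 10, 12, 16, 14, 15, 3] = (3 13 16)(9 11 10)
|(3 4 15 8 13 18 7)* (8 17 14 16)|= 10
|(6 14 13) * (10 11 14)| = 5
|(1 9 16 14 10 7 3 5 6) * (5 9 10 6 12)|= 8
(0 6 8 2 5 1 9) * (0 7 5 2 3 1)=(0 6 8 3 1 9 7 5)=[6, 9, 2, 1, 4, 0, 8, 5, 3, 7]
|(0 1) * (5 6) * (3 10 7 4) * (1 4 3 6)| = 15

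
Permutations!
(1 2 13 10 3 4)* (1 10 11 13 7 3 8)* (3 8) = [0, 2, 7, 4, 10, 5, 6, 8, 1, 9, 3, 13, 12, 11] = (1 2 7 8)(3 4 10)(11 13)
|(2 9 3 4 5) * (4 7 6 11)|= 8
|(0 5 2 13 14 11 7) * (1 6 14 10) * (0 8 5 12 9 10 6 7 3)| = |(0 12 9 10 1 7 8 5 2 13 6 14 11 3)| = 14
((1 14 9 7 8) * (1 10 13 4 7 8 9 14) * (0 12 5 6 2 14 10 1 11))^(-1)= ((0 12 5 6 2 14 10 13 4 7 9 8 1 11))^(-1)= (0 11 1 8 9 7 4 13 10 14 2 6 5 12)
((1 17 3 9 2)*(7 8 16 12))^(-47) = (1 9 17 2 3)(7 8 16 12)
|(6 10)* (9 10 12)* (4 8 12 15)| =7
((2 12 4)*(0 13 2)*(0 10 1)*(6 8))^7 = (13)(6 8) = ((0 13 2 12 4 10 1)(6 8))^7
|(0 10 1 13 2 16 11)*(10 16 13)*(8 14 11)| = 10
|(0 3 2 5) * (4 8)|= |(0 3 2 5)(4 8)|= 4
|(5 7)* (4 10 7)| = |(4 10 7 5)| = 4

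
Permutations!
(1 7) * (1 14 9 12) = (1 7 14 9 12) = [0, 7, 2, 3, 4, 5, 6, 14, 8, 12, 10, 11, 1, 13, 9]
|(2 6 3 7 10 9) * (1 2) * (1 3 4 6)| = 4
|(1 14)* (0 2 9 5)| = |(0 2 9 5)(1 14)| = 4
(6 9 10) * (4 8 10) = (4 8 10 6 9) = [0, 1, 2, 3, 8, 5, 9, 7, 10, 4, 6]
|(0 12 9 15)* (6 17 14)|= 12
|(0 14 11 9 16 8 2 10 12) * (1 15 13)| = |(0 14 11 9 16 8 2 10 12)(1 15 13)| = 9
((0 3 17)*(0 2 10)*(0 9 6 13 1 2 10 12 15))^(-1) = (0 15 12 2 1 13 6 9 10 17 3)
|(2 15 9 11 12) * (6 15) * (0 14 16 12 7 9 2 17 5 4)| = 21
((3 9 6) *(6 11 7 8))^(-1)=(3 6 8 7 11 9)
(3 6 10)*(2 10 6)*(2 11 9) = (2 10 3 11 9) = [0, 1, 10, 11, 4, 5, 6, 7, 8, 2, 3, 9]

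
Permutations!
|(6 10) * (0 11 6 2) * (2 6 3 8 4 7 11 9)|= |(0 9 2)(3 8 4 7 11)(6 10)|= 30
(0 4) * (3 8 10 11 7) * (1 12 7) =[4, 12, 2, 8, 0, 5, 6, 3, 10, 9, 11, 1, 7] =(0 4)(1 12 7 3 8 10 11)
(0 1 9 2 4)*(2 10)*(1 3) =[3, 9, 4, 1, 0, 5, 6, 7, 8, 10, 2] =(0 3 1 9 10 2 4)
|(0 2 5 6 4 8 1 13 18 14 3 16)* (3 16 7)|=|(0 2 5 6 4 8 1 13 18 14 16)(3 7)|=22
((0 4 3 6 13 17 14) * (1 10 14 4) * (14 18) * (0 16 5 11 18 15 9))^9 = (0 9 15 10 1)(3 4 17 13 6)(5 16 14 18 11)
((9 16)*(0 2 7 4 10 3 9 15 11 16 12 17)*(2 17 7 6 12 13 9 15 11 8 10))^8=((0 17)(2 6 12 7 4)(3 15 8 10)(9 13)(11 16))^8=(17)(2 7 6 4 12)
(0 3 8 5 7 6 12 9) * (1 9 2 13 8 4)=(0 3 4 1 9)(2 13 8 5 7 6 12)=[3, 9, 13, 4, 1, 7, 12, 6, 5, 0, 10, 11, 2, 8]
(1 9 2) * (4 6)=(1 9 2)(4 6)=[0, 9, 1, 3, 6, 5, 4, 7, 8, 2]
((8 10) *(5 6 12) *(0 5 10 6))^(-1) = (0 5)(6 8 10 12)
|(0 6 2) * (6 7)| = |(0 7 6 2)| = 4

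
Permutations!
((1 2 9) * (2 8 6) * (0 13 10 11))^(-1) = (0 11 10 13)(1 9 2 6 8)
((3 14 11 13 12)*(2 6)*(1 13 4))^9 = (1 12 14 4 13 3 11)(2 6)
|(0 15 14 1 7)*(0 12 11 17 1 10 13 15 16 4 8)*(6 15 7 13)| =12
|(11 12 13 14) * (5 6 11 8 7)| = |(5 6 11 12 13 14 8 7)| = 8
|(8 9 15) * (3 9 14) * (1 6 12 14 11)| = |(1 6 12 14 3 9 15 8 11)| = 9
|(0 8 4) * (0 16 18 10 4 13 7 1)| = 20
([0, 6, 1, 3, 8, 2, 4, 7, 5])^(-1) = (1 2 5 8 4 6)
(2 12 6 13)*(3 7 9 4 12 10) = (2 10 3 7 9 4 12 6 13) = [0, 1, 10, 7, 12, 5, 13, 9, 8, 4, 3, 11, 6, 2]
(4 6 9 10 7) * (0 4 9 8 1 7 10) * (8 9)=(10)(0 4 6 9)(1 7 8)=[4, 7, 2, 3, 6, 5, 9, 8, 1, 0, 10]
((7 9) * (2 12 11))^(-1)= ((2 12 11)(7 9))^(-1)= (2 11 12)(7 9)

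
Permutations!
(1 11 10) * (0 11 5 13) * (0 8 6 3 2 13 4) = (0 11 10 1 5 4)(2 13 8 6 3) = [11, 5, 13, 2, 0, 4, 3, 7, 6, 9, 1, 10, 12, 8]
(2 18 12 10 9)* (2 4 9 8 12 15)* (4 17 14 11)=(2 18 15)(4 9 17 14 11)(8 12 10)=[0, 1, 18, 3, 9, 5, 6, 7, 12, 17, 8, 4, 10, 13, 11, 2, 16, 14, 15]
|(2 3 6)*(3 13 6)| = 3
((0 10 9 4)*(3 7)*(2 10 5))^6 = (10)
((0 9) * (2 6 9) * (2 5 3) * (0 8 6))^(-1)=((0 5 3 2)(6 9 8))^(-1)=(0 2 3 5)(6 8 9)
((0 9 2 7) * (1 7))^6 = (0 9 2 1 7)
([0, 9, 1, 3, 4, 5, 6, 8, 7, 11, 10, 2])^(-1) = [0, 2, 11, 3, 4, 5, 6, 8, 7, 1, 10, 9]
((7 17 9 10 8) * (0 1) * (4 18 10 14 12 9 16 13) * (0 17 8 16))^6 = (4 18 10 16 13)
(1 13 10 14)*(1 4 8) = (1 13 10 14 4 8) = [0, 13, 2, 3, 8, 5, 6, 7, 1, 9, 14, 11, 12, 10, 4]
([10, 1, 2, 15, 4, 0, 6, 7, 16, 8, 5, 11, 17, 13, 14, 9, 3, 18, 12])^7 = [10, 1, 2, 9, 4, 0, 6, 7, 3, 16, 5, 11, 17, 13, 14, 8, 15, 18, 12]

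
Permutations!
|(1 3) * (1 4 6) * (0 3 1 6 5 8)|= |(0 3 4 5 8)|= 5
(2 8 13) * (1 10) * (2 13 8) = (13)(1 10) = [0, 10, 2, 3, 4, 5, 6, 7, 8, 9, 1, 11, 12, 13]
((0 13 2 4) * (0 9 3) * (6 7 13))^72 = (13)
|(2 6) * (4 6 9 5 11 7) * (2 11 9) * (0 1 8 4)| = 14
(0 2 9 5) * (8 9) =(0 2 8 9 5) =[2, 1, 8, 3, 4, 0, 6, 7, 9, 5]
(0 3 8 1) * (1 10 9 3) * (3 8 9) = (0 1)(3 9 8 10) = [1, 0, 2, 9, 4, 5, 6, 7, 10, 8, 3]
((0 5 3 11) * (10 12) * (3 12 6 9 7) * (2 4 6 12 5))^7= ((0 2 4 6 9 7 3 11)(10 12))^7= (0 11 3 7 9 6 4 2)(10 12)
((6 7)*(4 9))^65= (4 9)(6 7)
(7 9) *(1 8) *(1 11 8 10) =(1 10)(7 9)(8 11) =[0, 10, 2, 3, 4, 5, 6, 9, 11, 7, 1, 8]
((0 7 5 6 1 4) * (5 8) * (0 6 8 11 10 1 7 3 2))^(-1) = (0 2 3)(1 10 11 7 6 4)(5 8)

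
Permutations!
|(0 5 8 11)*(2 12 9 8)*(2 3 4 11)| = |(0 5 3 4 11)(2 12 9 8)| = 20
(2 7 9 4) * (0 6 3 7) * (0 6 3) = (0 3 7 9 4 2 6) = [3, 1, 6, 7, 2, 5, 0, 9, 8, 4]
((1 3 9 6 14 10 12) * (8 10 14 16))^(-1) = (1 12 10 8 16 6 9 3)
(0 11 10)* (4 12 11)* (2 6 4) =(0 2 6 4 12 11 10) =[2, 1, 6, 3, 12, 5, 4, 7, 8, 9, 0, 10, 11]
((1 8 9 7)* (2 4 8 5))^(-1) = (1 7 9 8 4 2 5)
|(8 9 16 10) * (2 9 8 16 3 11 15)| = 10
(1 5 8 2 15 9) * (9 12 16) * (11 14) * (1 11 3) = [0, 5, 15, 1, 4, 8, 6, 7, 2, 11, 10, 14, 16, 13, 3, 12, 9] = (1 5 8 2 15 12 16 9 11 14 3)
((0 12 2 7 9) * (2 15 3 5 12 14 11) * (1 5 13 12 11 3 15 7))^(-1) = (15)(0 9 7 12 13 3 14)(1 2 11 5)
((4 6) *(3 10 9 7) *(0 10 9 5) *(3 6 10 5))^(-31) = ((0 5)(3 9 7 6 4 10))^(-31) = (0 5)(3 10 4 6 7 9)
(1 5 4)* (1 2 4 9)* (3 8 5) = (1 3 8 5 9)(2 4) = [0, 3, 4, 8, 2, 9, 6, 7, 5, 1]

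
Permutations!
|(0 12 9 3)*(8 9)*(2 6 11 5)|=|(0 12 8 9 3)(2 6 11 5)|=20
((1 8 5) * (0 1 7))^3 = (0 5 1 7 8)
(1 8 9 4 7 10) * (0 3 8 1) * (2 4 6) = (0 3 8 9 6 2 4 7 10) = [3, 1, 4, 8, 7, 5, 2, 10, 9, 6, 0]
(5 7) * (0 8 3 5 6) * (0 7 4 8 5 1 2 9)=(0 5 4 8 3 1 2 9)(6 7)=[5, 2, 9, 1, 8, 4, 7, 6, 3, 0]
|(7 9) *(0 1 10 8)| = 4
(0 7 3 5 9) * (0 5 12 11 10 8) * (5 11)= (0 7 3 12 5 9 11 10 8)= [7, 1, 2, 12, 4, 9, 6, 3, 0, 11, 8, 10, 5]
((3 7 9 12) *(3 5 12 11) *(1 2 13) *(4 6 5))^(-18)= (13)(3 9)(4 5)(6 12)(7 11)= ((1 2 13)(3 7 9 11)(4 6 5 12))^(-18)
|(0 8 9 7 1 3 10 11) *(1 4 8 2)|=12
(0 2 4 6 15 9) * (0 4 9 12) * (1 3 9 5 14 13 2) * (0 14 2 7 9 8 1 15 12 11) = (0 15 11)(1 3 8)(2 5)(4 6 12 14 13 7 9) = [15, 3, 5, 8, 6, 2, 12, 9, 1, 4, 10, 0, 14, 7, 13, 11]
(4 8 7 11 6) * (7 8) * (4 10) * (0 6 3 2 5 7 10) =(0 6)(2 5 7 11 3)(4 10) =[6, 1, 5, 2, 10, 7, 0, 11, 8, 9, 4, 3]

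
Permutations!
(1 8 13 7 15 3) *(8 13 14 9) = [0, 13, 2, 1, 4, 5, 6, 15, 14, 8, 10, 11, 12, 7, 9, 3] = (1 13 7 15 3)(8 14 9)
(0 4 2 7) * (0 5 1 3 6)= (0 4 2 7 5 1 3 6)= [4, 3, 7, 6, 2, 1, 0, 5]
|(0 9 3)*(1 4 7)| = |(0 9 3)(1 4 7)| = 3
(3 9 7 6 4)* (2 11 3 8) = (2 11 3 9 7 6 4 8) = [0, 1, 11, 9, 8, 5, 4, 6, 2, 7, 10, 3]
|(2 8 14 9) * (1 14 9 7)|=|(1 14 7)(2 8 9)|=3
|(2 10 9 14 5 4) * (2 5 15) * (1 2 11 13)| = 8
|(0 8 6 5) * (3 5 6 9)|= 5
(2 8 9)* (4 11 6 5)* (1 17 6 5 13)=(1 17 6 13)(2 8 9)(4 11 5)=[0, 17, 8, 3, 11, 4, 13, 7, 9, 2, 10, 5, 12, 1, 14, 15, 16, 6]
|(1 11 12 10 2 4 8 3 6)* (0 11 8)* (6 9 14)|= 6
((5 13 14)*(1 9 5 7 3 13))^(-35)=((1 9 5)(3 13 14 7))^(-35)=(1 9 5)(3 13 14 7)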